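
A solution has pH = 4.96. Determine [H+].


[H+] = 10^(-pH)
[H+] = 10^(-4.96)
[H+] = 1.096e-05 M

1.096e-05 M


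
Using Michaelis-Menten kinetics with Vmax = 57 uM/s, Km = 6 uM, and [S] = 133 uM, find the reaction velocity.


v = Vmax * [S] / (Km + [S])
v = 57 * 133 / (6 + 133)
v = 54.5396 uM/s

54.5396 uM/s


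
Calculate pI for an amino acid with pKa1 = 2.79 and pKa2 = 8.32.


pI = (pKa1 + pKa2) / 2
pI = (2.79 + 8.32) / 2
pI = 5.555

5.555


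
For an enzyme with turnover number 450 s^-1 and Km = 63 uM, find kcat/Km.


Catalytic efficiency = kcat / Km
= 450 / 63
= 7.1429 uM^-1*s^-1

7.1429 uM^-1*s^-1


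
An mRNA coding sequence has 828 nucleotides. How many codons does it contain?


codons = nucleotides / 3
codons = 828 / 3 = 276

276


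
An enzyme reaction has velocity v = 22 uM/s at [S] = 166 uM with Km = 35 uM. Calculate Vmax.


Vmax = v * (Km + [S]) / [S]
Vmax = 22 * (35 + 166) / 166
Vmax = 26.6386 uM/s

26.6386 uM/s


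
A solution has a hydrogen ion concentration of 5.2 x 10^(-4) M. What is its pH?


pH = -log10([H+])
pH = -log10(5.2 x 10^(-4))
pH = 3.284

3.284


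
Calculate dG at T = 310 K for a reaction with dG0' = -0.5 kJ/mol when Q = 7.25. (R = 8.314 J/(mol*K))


dG = dG0' + RT * ln(Q) / 1000
dG = -0.5 + 8.314 * 310 * ln(7.25) / 1000
dG = 4.6057 kJ/mol

4.6057 kJ/mol


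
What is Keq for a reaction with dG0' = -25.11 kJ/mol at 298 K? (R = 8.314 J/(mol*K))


Keq = exp(-dG0 * 1000 / (R * T))
Keq = exp(-(-25.11) * 1000 / (8.314 * 298))
Keq = 25208.1445

25208.1445


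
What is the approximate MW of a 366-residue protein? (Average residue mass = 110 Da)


MW = n_residues * 110 Da
MW = 366 * 110
MW = 40260 Da

40260 Da


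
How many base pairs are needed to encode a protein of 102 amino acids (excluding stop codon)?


Each amino acid = 1 codon = 3 bp
bp = 102 * 3 = 306 bp

306 bp


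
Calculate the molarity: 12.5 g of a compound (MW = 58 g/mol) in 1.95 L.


C = (mass / MW) / volume
C = (12.5 / 58) / 1.95
C = 0.1105 M

0.1105 M


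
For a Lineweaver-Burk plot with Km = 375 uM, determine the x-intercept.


x-intercept = -1/Km
= -1/375
= -0.0027 1/uM

-0.0027 1/uM


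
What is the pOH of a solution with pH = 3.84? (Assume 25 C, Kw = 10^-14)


pOH = 14 - pH
pOH = 14 - 3.84
pOH = 10.16

10.16


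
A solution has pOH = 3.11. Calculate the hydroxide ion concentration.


[OH-] = 10^(-pOH)
[OH-] = 10^(-3.11)
[OH-] = 7.762e-04 M

7.762e-04 M


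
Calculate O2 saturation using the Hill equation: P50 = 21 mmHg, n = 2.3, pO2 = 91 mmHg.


Y = pO2^n / (P50^n + pO2^n)
Y = 91^2.3 / (21^2.3 + 91^2.3)
Y = 96.68%

96.68%


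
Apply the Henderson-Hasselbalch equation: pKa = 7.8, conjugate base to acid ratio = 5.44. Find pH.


pH = pKa + log10([A-]/[HA])
pH = 7.8 + log10(5.44)
pH = 8.5356

8.5356


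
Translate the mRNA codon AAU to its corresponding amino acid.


Standard genetic code lookup.
Codon AAU -> Asn

Asn


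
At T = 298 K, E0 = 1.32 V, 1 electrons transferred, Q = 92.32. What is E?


E = E0 - (RT/nF) * ln(Q)
E = 1.32 - (8.314 * 298 / (1 * 96485)) * ln(92.32)
E = 1.2038 V

1.2038 V


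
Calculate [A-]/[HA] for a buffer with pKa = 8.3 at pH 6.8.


[A-]/[HA] = 10^(pH - pKa)
= 10^(6.8 - 8.3)
= 0.0316

0.0316


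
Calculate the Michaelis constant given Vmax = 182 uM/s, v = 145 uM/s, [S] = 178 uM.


Km = [S] * (Vmax - v) / v
Km = 178 * (182 - 145) / 145
Km = 45.4207 uM

45.4207 uM


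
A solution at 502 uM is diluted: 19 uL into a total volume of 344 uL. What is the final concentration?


C2 = C1 * V1 / V2
C2 = 502 * 19 / 344
C2 = 27.7267 uM

27.7267 uM


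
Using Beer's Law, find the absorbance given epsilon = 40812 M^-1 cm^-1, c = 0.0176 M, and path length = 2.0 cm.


A = epsilon * c * l
A = 40812 * 0.0176 * 2.0
A = 1436.5824

1436.5824


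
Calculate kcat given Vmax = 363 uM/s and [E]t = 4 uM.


kcat = Vmax / [E]t
kcat = 363 / 4
kcat = 90.75 s^-1

90.75 s^-1


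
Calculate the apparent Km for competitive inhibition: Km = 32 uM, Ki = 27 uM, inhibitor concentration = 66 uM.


Km_app = Km * (1 + [I]/Ki)
Km_app = 32 * (1 + 66/27)
Km_app = 110.2222 uM

110.2222 uM


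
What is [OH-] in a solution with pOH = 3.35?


[OH-] = 10^(-pOH)
[OH-] = 10^(-3.35)
[OH-] = 4.467e-04 M

4.467e-04 M


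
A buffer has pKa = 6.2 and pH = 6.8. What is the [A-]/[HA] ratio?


[A-]/[HA] = 10^(pH - pKa)
= 10^(6.8 - 6.2)
= 3.9811

3.9811


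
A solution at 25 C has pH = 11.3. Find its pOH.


pOH = 14 - pH
pOH = 14 - 11.3
pOH = 2.7

2.7


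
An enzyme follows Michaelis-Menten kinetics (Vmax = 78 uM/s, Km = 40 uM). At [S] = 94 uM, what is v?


v = Vmax * [S] / (Km + [S])
v = 78 * 94 / (40 + 94)
v = 54.7164 uM/s

54.7164 uM/s


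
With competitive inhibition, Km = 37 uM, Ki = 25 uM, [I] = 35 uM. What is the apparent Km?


Km_app = Km * (1 + [I]/Ki)
Km_app = 37 * (1 + 35/25)
Km_app = 88.8 uM

88.8 uM


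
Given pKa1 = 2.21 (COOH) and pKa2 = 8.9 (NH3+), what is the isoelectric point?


pI = (pKa1 + pKa2) / 2
pI = (2.21 + 8.9) / 2
pI = 5.555

5.555


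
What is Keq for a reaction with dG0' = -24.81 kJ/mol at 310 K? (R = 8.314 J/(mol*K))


Keq = exp(-dG0 * 1000 / (R * T))
Keq = exp(-(-24.81) * 1000 / (8.314 * 310))
Keq = 15156.788

15156.788


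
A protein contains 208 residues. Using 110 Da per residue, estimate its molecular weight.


MW = n_residues * 110 Da
MW = 208 * 110
MW = 22880 Da

22880 Da


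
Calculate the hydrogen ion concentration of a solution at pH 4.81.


[H+] = 10^(-pH)
[H+] = 10^(-4.81)
[H+] = 1.549e-05 M

1.549e-05 M


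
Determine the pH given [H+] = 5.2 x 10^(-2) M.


pH = -log10([H+])
pH = -log10(5.2 x 10^(-2))
pH = 1.284

1.284


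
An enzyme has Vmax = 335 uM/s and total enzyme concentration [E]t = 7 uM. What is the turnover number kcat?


kcat = Vmax / [E]t
kcat = 335 / 7
kcat = 47.8571 s^-1

47.8571 s^-1


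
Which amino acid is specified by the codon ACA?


Standard genetic code lookup.
Codon ACA -> Thr

Thr


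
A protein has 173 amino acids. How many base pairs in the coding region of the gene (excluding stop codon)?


Each amino acid = 1 codon = 3 bp
bp = 173 * 3 = 519 bp

519 bp


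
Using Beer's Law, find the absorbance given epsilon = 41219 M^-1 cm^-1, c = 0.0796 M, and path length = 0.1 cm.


A = epsilon * c * l
A = 41219 * 0.0796 * 0.1
A = 328.1032

328.1032


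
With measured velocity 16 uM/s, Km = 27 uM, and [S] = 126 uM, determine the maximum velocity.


Vmax = v * (Km + [S]) / [S]
Vmax = 16 * (27 + 126) / 126
Vmax = 19.4286 uM/s

19.4286 uM/s


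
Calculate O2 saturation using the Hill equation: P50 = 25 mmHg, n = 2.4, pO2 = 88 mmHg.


Y = pO2^n / (P50^n + pO2^n)
Y = 88^2.4 / (25^2.4 + 88^2.4)
Y = 95.35%

95.35%


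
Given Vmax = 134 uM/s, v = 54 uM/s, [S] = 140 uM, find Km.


Km = [S] * (Vmax - v) / v
Km = 140 * (134 - 54) / 54
Km = 207.4074 uM

207.4074 uM


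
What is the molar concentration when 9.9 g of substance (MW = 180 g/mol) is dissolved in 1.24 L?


C = (mass / MW) / volume
C = (9.9 / 180) / 1.24
C = 0.0444 M

0.0444 M


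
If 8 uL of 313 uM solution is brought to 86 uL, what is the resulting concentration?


C2 = C1 * V1 / V2
C2 = 313 * 8 / 86
C2 = 29.1163 uM

29.1163 uM


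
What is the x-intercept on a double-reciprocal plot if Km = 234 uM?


x-intercept = -1/Km
= -1/234
= -0.0043 1/uM

-0.0043 1/uM


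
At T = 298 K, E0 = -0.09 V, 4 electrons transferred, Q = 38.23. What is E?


E = E0 - (RT/nF) * ln(Q)
E = -0.09 - (8.314 * 298 / (4 * 96485)) * ln(38.23)
E = -0.1134 V

-0.1134 V


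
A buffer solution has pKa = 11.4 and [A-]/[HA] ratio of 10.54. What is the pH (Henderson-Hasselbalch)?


pH = pKa + log10([A-]/[HA])
pH = 11.4 + log10(10.54)
pH = 12.4228

12.4228


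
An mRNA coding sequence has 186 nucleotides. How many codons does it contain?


codons = nucleotides / 3
codons = 186 / 3 = 62

62


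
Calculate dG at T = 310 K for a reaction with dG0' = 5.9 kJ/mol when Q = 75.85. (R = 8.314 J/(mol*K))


dG = dG0' + RT * ln(Q) / 1000
dG = 5.9 + 8.314 * 310 * ln(75.85) / 1000
dG = 17.0567 kJ/mol

17.0567 kJ/mol


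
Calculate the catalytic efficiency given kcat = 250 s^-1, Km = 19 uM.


Catalytic efficiency = kcat / Km
= 250 / 19
= 13.1579 uM^-1*s^-1

13.1579 uM^-1*s^-1


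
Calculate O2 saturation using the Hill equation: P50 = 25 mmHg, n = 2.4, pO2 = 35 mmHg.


Y = pO2^n / (P50^n + pO2^n)
Y = 35^2.4 / (25^2.4 + 35^2.4)
Y = 69.16%

69.16%


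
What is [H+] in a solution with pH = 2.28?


[H+] = 10^(-pH)
[H+] = 10^(-2.28)
[H+] = 0.0052 M

0.0052 M


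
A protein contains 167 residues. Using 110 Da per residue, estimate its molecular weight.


MW = n_residues * 110 Da
MW = 167 * 110
MW = 18370 Da

18370 Da


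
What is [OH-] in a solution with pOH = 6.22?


[OH-] = 10^(-pOH)
[OH-] = 10^(-6.22)
[OH-] = 6.026e-07 M

6.026e-07 M


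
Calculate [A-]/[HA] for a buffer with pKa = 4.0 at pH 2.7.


[A-]/[HA] = 10^(pH - pKa)
= 10^(2.7 - 4.0)
= 0.0501

0.0501


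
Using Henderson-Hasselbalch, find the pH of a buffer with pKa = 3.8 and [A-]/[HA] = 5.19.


pH = pKa + log10([A-]/[HA])
pH = 3.8 + log10(5.19)
pH = 4.5152

4.5152


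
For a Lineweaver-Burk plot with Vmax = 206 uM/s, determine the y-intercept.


y-intercept = 1/Vmax
= 1/206
= 0.0049 s/uM

0.0049 s/uM


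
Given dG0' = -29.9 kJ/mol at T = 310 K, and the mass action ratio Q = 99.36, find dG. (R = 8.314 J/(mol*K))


dG = dG0' + RT * ln(Q) / 1000
dG = -29.9 + 8.314 * 310 * ln(99.36) / 1000
dG = -18.0475 kJ/mol

-18.0475 kJ/mol


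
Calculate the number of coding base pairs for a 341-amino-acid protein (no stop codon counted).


Each amino acid = 1 codon = 3 bp
bp = 341 * 3 = 1023 bp

1023 bp


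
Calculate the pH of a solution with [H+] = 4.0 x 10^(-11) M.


pH = -log10([H+])
pH = -log10(4.0 x 10^(-11))
pH = 10.3979

10.3979


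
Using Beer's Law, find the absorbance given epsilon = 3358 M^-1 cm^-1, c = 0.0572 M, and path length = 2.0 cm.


A = epsilon * c * l
A = 3358 * 0.0572 * 2.0
A = 384.1552

384.1552


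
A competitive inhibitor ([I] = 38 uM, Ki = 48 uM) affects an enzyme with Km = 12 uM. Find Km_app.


Km_app = Km * (1 + [I]/Ki)
Km_app = 12 * (1 + 38/48)
Km_app = 21.5 uM

21.5 uM


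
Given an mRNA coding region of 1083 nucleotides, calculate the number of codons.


codons = nucleotides / 3
codons = 1083 / 3 = 361

361


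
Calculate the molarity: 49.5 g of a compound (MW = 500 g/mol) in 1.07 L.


C = (mass / MW) / volume
C = (49.5 / 500) / 1.07
C = 0.0925 M

0.0925 M


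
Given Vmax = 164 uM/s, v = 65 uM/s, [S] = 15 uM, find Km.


Km = [S] * (Vmax - v) / v
Km = 15 * (164 - 65) / 65
Km = 22.8462 uM

22.8462 uM


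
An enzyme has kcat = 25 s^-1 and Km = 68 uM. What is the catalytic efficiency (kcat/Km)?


Catalytic efficiency = kcat / Km
= 25 / 68
= 0.3676 uM^-1*s^-1

0.3676 uM^-1*s^-1


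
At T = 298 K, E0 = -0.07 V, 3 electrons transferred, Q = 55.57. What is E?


E = E0 - (RT/nF) * ln(Q)
E = -0.07 - (8.314 * 298 / (3 * 96485)) * ln(55.57)
E = -0.1044 V

-0.1044 V


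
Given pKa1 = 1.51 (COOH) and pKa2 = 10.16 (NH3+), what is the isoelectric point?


pI = (pKa1 + pKa2) / 2
pI = (1.51 + 10.16) / 2
pI = 5.835

5.835


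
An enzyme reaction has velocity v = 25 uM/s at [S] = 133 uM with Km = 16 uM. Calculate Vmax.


Vmax = v * (Km + [S]) / [S]
Vmax = 25 * (16 + 133) / 133
Vmax = 28.0075 uM/s

28.0075 uM/s


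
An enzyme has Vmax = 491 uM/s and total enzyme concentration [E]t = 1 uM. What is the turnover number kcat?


kcat = Vmax / [E]t
kcat = 491 / 1
kcat = 491.0 s^-1

491.0 s^-1


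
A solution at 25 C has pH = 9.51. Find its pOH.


pOH = 14 - pH
pOH = 14 - 9.51
pOH = 4.49

4.49


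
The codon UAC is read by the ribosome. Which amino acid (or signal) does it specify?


Standard genetic code lookup.
Codon UAC -> Tyr

Tyr


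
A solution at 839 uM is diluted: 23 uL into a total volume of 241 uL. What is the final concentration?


C2 = C1 * V1 / V2
C2 = 839 * 23 / 241
C2 = 80.0705 uM

80.0705 uM


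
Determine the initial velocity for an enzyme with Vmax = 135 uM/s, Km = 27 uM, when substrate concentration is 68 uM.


v = Vmax * [S] / (Km + [S])
v = 135 * 68 / (27 + 68)
v = 96.6316 uM/s

96.6316 uM/s


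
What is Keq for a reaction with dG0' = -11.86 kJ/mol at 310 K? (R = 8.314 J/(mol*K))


Keq = exp(-dG0 * 1000 / (R * T))
Keq = exp(-(-11.86) * 1000 / (8.314 * 310))
Keq = 99.648

99.648


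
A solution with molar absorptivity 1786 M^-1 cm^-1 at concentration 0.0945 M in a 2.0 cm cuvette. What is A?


A = epsilon * c * l
A = 1786 * 0.0945 * 2.0
A = 337.554

337.554


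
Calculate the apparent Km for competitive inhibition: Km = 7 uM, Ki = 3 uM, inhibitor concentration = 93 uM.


Km_app = Km * (1 + [I]/Ki)
Km_app = 7 * (1 + 93/3)
Km_app = 224.0 uM

224.0 uM


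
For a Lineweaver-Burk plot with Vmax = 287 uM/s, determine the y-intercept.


y-intercept = 1/Vmax
= 1/287
= 0.0035 s/uM

0.0035 s/uM


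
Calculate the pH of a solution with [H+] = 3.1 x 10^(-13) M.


pH = -log10([H+])
pH = -log10(3.1 x 10^(-13))
pH = 12.5086

12.5086


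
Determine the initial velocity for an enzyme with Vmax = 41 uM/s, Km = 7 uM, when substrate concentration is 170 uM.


v = Vmax * [S] / (Km + [S])
v = 41 * 170 / (7 + 170)
v = 39.3785 uM/s

39.3785 uM/s


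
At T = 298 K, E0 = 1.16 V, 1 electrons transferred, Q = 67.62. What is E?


E = E0 - (RT/nF) * ln(Q)
E = 1.16 - (8.314 * 298 / (1 * 96485)) * ln(67.62)
E = 1.0518 V

1.0518 V


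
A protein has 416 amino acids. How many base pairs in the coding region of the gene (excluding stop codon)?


Each amino acid = 1 codon = 3 bp
bp = 416 * 3 = 1248 bp

1248 bp


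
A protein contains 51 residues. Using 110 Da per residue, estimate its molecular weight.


MW = n_residues * 110 Da
MW = 51 * 110
MW = 5610 Da

5610 Da


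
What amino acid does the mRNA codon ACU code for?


Standard genetic code lookup.
Codon ACU -> Thr

Thr


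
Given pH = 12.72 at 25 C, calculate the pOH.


pOH = 14 - pH
pOH = 14 - 12.72
pOH = 1.28

1.28


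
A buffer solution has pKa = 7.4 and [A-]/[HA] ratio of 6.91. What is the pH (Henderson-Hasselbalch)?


pH = pKa + log10([A-]/[HA])
pH = 7.4 + log10(6.91)
pH = 8.2395

8.2395


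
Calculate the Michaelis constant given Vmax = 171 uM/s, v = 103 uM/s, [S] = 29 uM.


Km = [S] * (Vmax - v) / v
Km = 29 * (171 - 103) / 103
Km = 19.1456 uM

19.1456 uM


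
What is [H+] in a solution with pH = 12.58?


[H+] = 10^(-pH)
[H+] = 10^(-12.58)
[H+] = 2.630e-13 M

2.630e-13 M


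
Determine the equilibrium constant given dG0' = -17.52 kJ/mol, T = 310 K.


Keq = exp(-dG0 * 1000 / (R * T))
Keq = exp(-(-17.52) * 1000 / (8.314 * 310))
Keq = 895.7901

895.7901


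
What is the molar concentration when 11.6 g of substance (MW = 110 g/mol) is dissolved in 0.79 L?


C = (mass / MW) / volume
C = (11.6 / 110) / 0.79
C = 0.1335 M

0.1335 M


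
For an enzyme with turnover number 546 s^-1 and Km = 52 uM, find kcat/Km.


Catalytic efficiency = kcat / Km
= 546 / 52
= 10.5 uM^-1*s^-1

10.5 uM^-1*s^-1


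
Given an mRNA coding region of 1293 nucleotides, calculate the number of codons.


codons = nucleotides / 3
codons = 1293 / 3 = 431

431


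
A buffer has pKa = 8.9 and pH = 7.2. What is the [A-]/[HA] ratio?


[A-]/[HA] = 10^(pH - pKa)
= 10^(7.2 - 8.9)
= 0.02

0.02


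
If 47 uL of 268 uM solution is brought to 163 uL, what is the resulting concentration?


C2 = C1 * V1 / V2
C2 = 268 * 47 / 163
C2 = 77.2761 uM

77.2761 uM


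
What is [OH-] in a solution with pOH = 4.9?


[OH-] = 10^(-pOH)
[OH-] = 10^(-4.9)
[OH-] = 1.259e-05 M

1.259e-05 M


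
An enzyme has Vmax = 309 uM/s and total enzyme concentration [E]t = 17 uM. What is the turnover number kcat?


kcat = Vmax / [E]t
kcat = 309 / 17
kcat = 18.1765 s^-1

18.1765 s^-1


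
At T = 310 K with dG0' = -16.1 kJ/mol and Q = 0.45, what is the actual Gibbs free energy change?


dG = dG0' + RT * ln(Q) / 1000
dG = -16.1 + 8.314 * 310 * ln(0.45) / 1000
dG = -18.158 kJ/mol

-18.158 kJ/mol


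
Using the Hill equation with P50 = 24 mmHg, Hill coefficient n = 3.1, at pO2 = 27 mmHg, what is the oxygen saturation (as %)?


Y = pO2^n / (P50^n + pO2^n)
Y = 27^3.1 / (24^3.1 + 27^3.1)
Y = 59.03%

59.03%


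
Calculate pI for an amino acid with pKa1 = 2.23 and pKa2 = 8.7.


pI = (pKa1 + pKa2) / 2
pI = (2.23 + 8.7) / 2
pI = 5.465

5.465


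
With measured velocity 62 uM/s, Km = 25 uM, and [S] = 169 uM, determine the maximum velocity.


Vmax = v * (Km + [S]) / [S]
Vmax = 62 * (25 + 169) / 169
Vmax = 71.1716 uM/s

71.1716 uM/s


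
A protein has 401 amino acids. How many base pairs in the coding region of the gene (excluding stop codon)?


Each amino acid = 1 codon = 3 bp
bp = 401 * 3 = 1203 bp

1203 bp


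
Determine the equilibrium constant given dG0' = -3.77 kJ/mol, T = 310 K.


Keq = exp(-dG0 * 1000 / (R * T))
Keq = exp(-(-3.77) * 1000 / (8.314 * 310))
Keq = 4.3178

4.3178


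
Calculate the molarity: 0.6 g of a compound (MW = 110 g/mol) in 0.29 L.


C = (mass / MW) / volume
C = (0.6 / 110) / 0.29
C = 0.0188 M

0.0188 M


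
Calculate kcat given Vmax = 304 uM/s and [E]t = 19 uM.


kcat = Vmax / [E]t
kcat = 304 / 19
kcat = 16.0 s^-1

16.0 s^-1


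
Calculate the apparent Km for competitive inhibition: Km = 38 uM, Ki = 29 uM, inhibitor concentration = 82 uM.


Km_app = Km * (1 + [I]/Ki)
Km_app = 38 * (1 + 82/29)
Km_app = 145.4483 uM

145.4483 uM


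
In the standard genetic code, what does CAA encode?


Standard genetic code lookup.
Codon CAA -> Gln

Gln


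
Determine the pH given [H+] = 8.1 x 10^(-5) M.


pH = -log10([H+])
pH = -log10(8.1 x 10^(-5))
pH = 4.0915

4.0915


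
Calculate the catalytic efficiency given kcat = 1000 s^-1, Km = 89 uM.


Catalytic efficiency = kcat / Km
= 1000 / 89
= 11.236 uM^-1*s^-1

11.236 uM^-1*s^-1


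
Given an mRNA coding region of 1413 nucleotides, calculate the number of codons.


codons = nucleotides / 3
codons = 1413 / 3 = 471

471


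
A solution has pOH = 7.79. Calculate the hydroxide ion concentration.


[OH-] = 10^(-pOH)
[OH-] = 10^(-7.79)
[OH-] = 1.622e-08 M

1.622e-08 M


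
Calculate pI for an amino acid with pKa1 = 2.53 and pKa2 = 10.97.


pI = (pKa1 + pKa2) / 2
pI = (2.53 + 10.97) / 2
pI = 6.75

6.75


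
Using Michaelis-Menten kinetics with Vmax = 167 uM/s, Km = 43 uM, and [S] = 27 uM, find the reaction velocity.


v = Vmax * [S] / (Km + [S])
v = 167 * 27 / (43 + 27)
v = 64.4143 uM/s

64.4143 uM/s


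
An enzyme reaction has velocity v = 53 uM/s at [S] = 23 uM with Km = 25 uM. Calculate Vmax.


Vmax = v * (Km + [S]) / [S]
Vmax = 53 * (25 + 23) / 23
Vmax = 110.6087 uM/s

110.6087 uM/s


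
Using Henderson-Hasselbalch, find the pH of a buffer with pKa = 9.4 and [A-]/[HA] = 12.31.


pH = pKa + log10([A-]/[HA])
pH = 9.4 + log10(12.31)
pH = 10.4903

10.4903


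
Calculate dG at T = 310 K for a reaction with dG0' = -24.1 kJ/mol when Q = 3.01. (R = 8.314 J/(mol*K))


dG = dG0' + RT * ln(Q) / 1000
dG = -24.1 + 8.314 * 310 * ln(3.01) / 1000
dG = -21.2599 kJ/mol

-21.2599 kJ/mol


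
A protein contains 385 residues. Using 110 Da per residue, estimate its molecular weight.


MW = n_residues * 110 Da
MW = 385 * 110
MW = 42350 Da

42350 Da


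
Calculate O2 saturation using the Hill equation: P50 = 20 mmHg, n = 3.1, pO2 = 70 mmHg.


Y = pO2^n / (P50^n + pO2^n)
Y = 70^3.1 / (20^3.1 + 70^3.1)
Y = 97.98%

97.98%


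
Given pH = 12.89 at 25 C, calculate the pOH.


pOH = 14 - pH
pOH = 14 - 12.89
pOH = 1.11

1.11


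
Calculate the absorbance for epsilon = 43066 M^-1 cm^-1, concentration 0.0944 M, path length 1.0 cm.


A = epsilon * c * l
A = 43066 * 0.0944 * 1.0
A = 4065.4304

4065.4304


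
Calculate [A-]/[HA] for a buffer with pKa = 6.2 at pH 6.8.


[A-]/[HA] = 10^(pH - pKa)
= 10^(6.8 - 6.2)
= 3.9811

3.9811


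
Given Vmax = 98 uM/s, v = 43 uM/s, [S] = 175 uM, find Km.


Km = [S] * (Vmax - v) / v
Km = 175 * (98 - 43) / 43
Km = 223.8372 uM

223.8372 uM


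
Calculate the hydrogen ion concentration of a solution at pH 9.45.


[H+] = 10^(-pH)
[H+] = 10^(-9.45)
[H+] = 3.548e-10 M

3.548e-10 M


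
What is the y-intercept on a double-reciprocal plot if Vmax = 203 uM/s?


y-intercept = 1/Vmax
= 1/203
= 0.0049 s/uM

0.0049 s/uM


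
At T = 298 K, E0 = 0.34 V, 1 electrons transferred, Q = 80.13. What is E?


E = E0 - (RT/nF) * ln(Q)
E = 0.34 - (8.314 * 298 / (1 * 96485)) * ln(80.13)
E = 0.2274 V

0.2274 V


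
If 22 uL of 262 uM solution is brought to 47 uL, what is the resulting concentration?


C2 = C1 * V1 / V2
C2 = 262 * 22 / 47
C2 = 122.6383 uM

122.6383 uM


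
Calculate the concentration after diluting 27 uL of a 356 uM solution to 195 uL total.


C2 = C1 * V1 / V2
C2 = 356 * 27 / 195
C2 = 49.2923 uM

49.2923 uM


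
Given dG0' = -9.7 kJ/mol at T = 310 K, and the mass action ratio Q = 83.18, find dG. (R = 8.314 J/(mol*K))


dG = dG0' + RT * ln(Q) / 1000
dG = -9.7 + 8.314 * 310 * ln(83.18) / 1000
dG = 1.6944 kJ/mol

1.6944 kJ/mol


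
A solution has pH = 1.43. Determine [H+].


[H+] = 10^(-pH)
[H+] = 10^(-1.43)
[H+] = 0.0372 M

0.0372 M


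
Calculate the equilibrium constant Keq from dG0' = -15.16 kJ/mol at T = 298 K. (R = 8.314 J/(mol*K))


Keq = exp(-dG0 * 1000 / (R * T))
Keq = exp(-(-15.16) * 1000 / (8.314 * 298))
Keq = 454.3618

454.3618


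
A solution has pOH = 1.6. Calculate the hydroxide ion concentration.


[OH-] = 10^(-pOH)
[OH-] = 10^(-1.6)
[OH-] = 0.0251 M

0.0251 M


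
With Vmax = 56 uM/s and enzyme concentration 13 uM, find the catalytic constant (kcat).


kcat = Vmax / [E]t
kcat = 56 / 13
kcat = 4.3077 s^-1

4.3077 s^-1


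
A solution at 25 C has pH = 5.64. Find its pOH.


pOH = 14 - pH
pOH = 14 - 5.64
pOH = 8.36

8.36


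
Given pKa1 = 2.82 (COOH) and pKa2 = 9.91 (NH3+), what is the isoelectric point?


pI = (pKa1 + pKa2) / 2
pI = (2.82 + 9.91) / 2
pI = 6.365

6.365


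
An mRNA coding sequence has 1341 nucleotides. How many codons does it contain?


codons = nucleotides / 3
codons = 1341 / 3 = 447

447


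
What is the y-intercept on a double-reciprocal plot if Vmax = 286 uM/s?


y-intercept = 1/Vmax
= 1/286
= 0.0035 s/uM

0.0035 s/uM


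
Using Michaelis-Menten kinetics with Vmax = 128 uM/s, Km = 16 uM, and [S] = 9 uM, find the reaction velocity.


v = Vmax * [S] / (Km + [S])
v = 128 * 9 / (16 + 9)
v = 46.08 uM/s

46.08 uM/s


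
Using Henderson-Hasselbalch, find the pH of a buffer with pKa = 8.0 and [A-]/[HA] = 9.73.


pH = pKa + log10([A-]/[HA])
pH = 8.0 + log10(9.73)
pH = 8.9881

8.9881


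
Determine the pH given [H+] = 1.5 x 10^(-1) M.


pH = -log10([H+])
pH = -log10(1.5 x 10^(-1))
pH = 0.8239

0.8239


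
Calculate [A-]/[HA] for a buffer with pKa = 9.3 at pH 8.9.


[A-]/[HA] = 10^(pH - pKa)
= 10^(8.9 - 9.3)
= 0.3981

0.3981


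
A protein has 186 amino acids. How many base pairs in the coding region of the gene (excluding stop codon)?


Each amino acid = 1 codon = 3 bp
bp = 186 * 3 = 558 bp

558 bp


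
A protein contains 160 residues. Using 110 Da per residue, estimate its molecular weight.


MW = n_residues * 110 Da
MW = 160 * 110
MW = 17600 Da

17600 Da


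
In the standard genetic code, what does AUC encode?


Standard genetic code lookup.
Codon AUC -> Ile

Ile


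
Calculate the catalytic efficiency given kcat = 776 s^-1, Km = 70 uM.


Catalytic efficiency = kcat / Km
= 776 / 70
= 11.0857 uM^-1*s^-1

11.0857 uM^-1*s^-1


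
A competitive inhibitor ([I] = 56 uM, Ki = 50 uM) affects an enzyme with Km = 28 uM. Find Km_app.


Km_app = Km * (1 + [I]/Ki)
Km_app = 28 * (1 + 56/50)
Km_app = 59.36 uM

59.36 uM


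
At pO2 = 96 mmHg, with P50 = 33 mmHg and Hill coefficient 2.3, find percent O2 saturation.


Y = pO2^n / (P50^n + pO2^n)
Y = 96^2.3 / (33^2.3 + 96^2.3)
Y = 92.1%

92.1%


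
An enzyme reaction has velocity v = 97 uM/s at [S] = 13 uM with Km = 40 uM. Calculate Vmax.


Vmax = v * (Km + [S]) / [S]
Vmax = 97 * (40 + 13) / 13
Vmax = 395.4615 uM/s

395.4615 uM/s


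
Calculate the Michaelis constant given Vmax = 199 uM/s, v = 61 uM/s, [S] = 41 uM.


Km = [S] * (Vmax - v) / v
Km = 41 * (199 - 61) / 61
Km = 92.7541 uM

92.7541 uM


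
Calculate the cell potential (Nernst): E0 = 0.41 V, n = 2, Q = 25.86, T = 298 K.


E = E0 - (RT/nF) * ln(Q)
E = 0.41 - (8.314 * 298 / (2 * 96485)) * ln(25.86)
E = 0.3682 V

0.3682 V


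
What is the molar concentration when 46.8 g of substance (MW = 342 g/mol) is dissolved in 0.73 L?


C = (mass / MW) / volume
C = (46.8 / 342) / 0.73
C = 0.1875 M

0.1875 M


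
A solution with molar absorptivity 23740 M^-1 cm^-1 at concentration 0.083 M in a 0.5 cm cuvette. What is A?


A = epsilon * c * l
A = 23740 * 0.083 * 0.5
A = 985.21

985.21


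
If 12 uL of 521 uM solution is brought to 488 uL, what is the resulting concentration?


C2 = C1 * V1 / V2
C2 = 521 * 12 / 488
C2 = 12.8115 uM

12.8115 uM


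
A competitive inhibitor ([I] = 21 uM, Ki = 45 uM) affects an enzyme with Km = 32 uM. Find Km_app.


Km_app = Km * (1 + [I]/Ki)
Km_app = 32 * (1 + 21/45)
Km_app = 46.9333 uM

46.9333 uM


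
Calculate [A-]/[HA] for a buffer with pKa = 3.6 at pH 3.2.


[A-]/[HA] = 10^(pH - pKa)
= 10^(3.2 - 3.6)
= 0.3981

0.3981


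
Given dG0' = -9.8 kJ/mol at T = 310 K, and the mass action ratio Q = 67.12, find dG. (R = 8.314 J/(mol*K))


dG = dG0' + RT * ln(Q) / 1000
dG = -9.8 + 8.314 * 310 * ln(67.12) / 1000
dG = 1.0415 kJ/mol

1.0415 kJ/mol


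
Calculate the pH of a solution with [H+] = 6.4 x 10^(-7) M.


pH = -log10([H+])
pH = -log10(6.4 x 10^(-7))
pH = 6.1938

6.1938


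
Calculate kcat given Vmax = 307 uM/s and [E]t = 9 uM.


kcat = Vmax / [E]t
kcat = 307 / 9
kcat = 34.1111 s^-1

34.1111 s^-1


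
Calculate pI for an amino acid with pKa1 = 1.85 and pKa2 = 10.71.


pI = (pKa1 + pKa2) / 2
pI = (1.85 + 10.71) / 2
pI = 6.28

6.28


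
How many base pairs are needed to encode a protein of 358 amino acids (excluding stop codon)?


Each amino acid = 1 codon = 3 bp
bp = 358 * 3 = 1074 bp

1074 bp


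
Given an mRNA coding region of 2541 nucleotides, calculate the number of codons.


codons = nucleotides / 3
codons = 2541 / 3 = 847

847


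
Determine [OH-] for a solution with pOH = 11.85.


[OH-] = 10^(-pOH)
[OH-] = 10^(-11.85)
[OH-] = 1.413e-12 M

1.413e-12 M


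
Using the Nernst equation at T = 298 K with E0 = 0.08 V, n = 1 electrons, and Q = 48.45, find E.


E = E0 - (RT/nF) * ln(Q)
E = 0.08 - (8.314 * 298 / (1 * 96485)) * ln(48.45)
E = -0.0196 V

-0.0196 V


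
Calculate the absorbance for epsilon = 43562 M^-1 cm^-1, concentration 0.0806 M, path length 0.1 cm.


A = epsilon * c * l
A = 43562 * 0.0806 * 0.1
A = 351.1097

351.1097


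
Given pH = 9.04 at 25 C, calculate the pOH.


pOH = 14 - pH
pOH = 14 - 9.04
pOH = 4.96

4.96


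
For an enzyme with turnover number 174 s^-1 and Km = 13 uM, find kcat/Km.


Catalytic efficiency = kcat / Km
= 174 / 13
= 13.3846 uM^-1*s^-1

13.3846 uM^-1*s^-1


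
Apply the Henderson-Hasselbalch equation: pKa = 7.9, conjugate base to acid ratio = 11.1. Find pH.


pH = pKa + log10([A-]/[HA])
pH = 7.9 + log10(11.1)
pH = 8.9453

8.9453


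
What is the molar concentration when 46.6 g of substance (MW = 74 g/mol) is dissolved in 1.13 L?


C = (mass / MW) / volume
C = (46.6 / 74) / 1.13
C = 0.5573 M

0.5573 M


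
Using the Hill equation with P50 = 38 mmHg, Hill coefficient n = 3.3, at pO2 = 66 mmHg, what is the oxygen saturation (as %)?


Y = pO2^n / (P50^n + pO2^n)
Y = 66^3.3 / (38^3.3 + 66^3.3)
Y = 86.08%

86.08%


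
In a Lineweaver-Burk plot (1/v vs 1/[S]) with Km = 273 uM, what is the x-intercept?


x-intercept = -1/Km
= -1/273
= -0.0037 1/uM

-0.0037 1/uM


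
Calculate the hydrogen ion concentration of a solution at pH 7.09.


[H+] = 10^(-pH)
[H+] = 10^(-7.09)
[H+] = 8.128e-08 M

8.128e-08 M


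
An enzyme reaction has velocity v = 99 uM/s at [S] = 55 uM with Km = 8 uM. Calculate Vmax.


Vmax = v * (Km + [S]) / [S]
Vmax = 99 * (8 + 55) / 55
Vmax = 113.4 uM/s

113.4 uM/s


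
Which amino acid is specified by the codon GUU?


Standard genetic code lookup.
Codon GUU -> Val

Val


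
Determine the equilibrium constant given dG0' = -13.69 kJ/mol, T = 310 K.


Keq = exp(-dG0 * 1000 / (R * T))
Keq = exp(-(-13.69) * 1000 / (8.314 * 310))
Keq = 202.69

202.69


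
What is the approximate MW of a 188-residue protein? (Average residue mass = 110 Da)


MW = n_residues * 110 Da
MW = 188 * 110
MW = 20680 Da

20680 Da


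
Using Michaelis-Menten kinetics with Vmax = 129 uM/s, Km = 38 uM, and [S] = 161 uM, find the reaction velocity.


v = Vmax * [S] / (Km + [S])
v = 129 * 161 / (38 + 161)
v = 104.3668 uM/s

104.3668 uM/s


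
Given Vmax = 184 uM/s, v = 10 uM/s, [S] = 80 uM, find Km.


Km = [S] * (Vmax - v) / v
Km = 80 * (184 - 10) / 10
Km = 1392.0 uM

1392.0 uM


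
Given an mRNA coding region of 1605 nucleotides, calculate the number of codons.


codons = nucleotides / 3
codons = 1605 / 3 = 535

535


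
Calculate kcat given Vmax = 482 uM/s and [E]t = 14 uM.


kcat = Vmax / [E]t
kcat = 482 / 14
kcat = 34.4286 s^-1

34.4286 s^-1


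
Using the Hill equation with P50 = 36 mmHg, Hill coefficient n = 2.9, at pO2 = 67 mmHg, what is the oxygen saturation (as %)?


Y = pO2^n / (P50^n + pO2^n)
Y = 67^2.9 / (36^2.9 + 67^2.9)
Y = 85.83%

85.83%


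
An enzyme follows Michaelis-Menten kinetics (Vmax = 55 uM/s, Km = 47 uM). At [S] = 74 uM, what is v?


v = Vmax * [S] / (Km + [S])
v = 55 * 74 / (47 + 74)
v = 33.6364 uM/s

33.6364 uM/s


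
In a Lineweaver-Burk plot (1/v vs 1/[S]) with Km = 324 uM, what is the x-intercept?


x-intercept = -1/Km
= -1/324
= -0.0031 1/uM

-0.0031 1/uM


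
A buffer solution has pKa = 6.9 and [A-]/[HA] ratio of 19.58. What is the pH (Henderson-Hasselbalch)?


pH = pKa + log10([A-]/[HA])
pH = 6.9 + log10(19.58)
pH = 8.1918

8.1918


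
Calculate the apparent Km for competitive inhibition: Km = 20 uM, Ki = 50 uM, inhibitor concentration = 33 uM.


Km_app = Km * (1 + [I]/Ki)
Km_app = 20 * (1 + 33/50)
Km_app = 33.2 uM

33.2 uM


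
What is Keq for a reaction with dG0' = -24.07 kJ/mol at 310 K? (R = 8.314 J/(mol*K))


Keq = exp(-dG0 * 1000 / (R * T))
Keq = exp(-(-24.07) * 1000 / (8.314 * 310))
Keq = 11374.008

11374.008


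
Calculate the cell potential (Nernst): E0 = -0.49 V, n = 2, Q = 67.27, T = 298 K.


E = E0 - (RT/nF) * ln(Q)
E = -0.49 - (8.314 * 298 / (2 * 96485)) * ln(67.27)
E = -0.544 V

-0.544 V


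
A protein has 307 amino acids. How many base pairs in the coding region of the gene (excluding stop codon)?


Each amino acid = 1 codon = 3 bp
bp = 307 * 3 = 921 bp

921 bp


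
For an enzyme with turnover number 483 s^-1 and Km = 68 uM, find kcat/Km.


Catalytic efficiency = kcat / Km
= 483 / 68
= 7.1029 uM^-1*s^-1

7.1029 uM^-1*s^-1


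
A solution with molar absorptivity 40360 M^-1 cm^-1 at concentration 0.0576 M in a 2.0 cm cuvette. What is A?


A = epsilon * c * l
A = 40360 * 0.0576 * 2.0
A = 4649.472

4649.472


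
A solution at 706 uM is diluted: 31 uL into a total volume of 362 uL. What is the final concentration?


C2 = C1 * V1 / V2
C2 = 706 * 31 / 362
C2 = 60.4586 uM

60.4586 uM


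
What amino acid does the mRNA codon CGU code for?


Standard genetic code lookup.
Codon CGU -> Arg

Arg


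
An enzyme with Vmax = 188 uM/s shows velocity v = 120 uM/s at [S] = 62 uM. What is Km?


Km = [S] * (Vmax - v) / v
Km = 62 * (188 - 120) / 120
Km = 35.1333 uM

35.1333 uM


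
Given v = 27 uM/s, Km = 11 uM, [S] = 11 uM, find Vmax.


Vmax = v * (Km + [S]) / [S]
Vmax = 27 * (11 + 11) / 11
Vmax = 54.0 uM/s

54.0 uM/s


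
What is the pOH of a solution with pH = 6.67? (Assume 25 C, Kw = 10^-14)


pOH = 14 - pH
pOH = 14 - 6.67
pOH = 7.33

7.33


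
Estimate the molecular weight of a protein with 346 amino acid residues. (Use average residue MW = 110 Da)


MW = n_residues * 110 Da
MW = 346 * 110
MW = 38060 Da

38060 Da


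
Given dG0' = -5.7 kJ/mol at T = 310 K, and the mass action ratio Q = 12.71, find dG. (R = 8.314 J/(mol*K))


dG = dG0' + RT * ln(Q) / 1000
dG = -5.7 + 8.314 * 310 * ln(12.71) / 1000
dG = 0.8526 kJ/mol

0.8526 kJ/mol


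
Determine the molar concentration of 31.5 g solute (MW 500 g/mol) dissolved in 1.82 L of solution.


C = (mass / MW) / volume
C = (31.5 / 500) / 1.82
C = 0.0346 M

0.0346 M


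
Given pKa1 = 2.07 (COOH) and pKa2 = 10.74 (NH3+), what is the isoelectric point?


pI = (pKa1 + pKa2) / 2
pI = (2.07 + 10.74) / 2
pI = 6.405

6.405


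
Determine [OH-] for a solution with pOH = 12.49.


[OH-] = 10^(-pOH)
[OH-] = 10^(-12.49)
[OH-] = 3.236e-13 M

3.236e-13 M


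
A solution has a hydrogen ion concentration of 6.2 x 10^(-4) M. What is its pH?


pH = -log10([H+])
pH = -log10(6.2 x 10^(-4))
pH = 3.2076

3.2076


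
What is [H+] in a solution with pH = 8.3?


[H+] = 10^(-pH)
[H+] = 10^(-8.3)
[H+] = 5.012e-09 M

5.012e-09 M


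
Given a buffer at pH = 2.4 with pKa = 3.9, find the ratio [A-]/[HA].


[A-]/[HA] = 10^(pH - pKa)
= 10^(2.4 - 3.9)
= 0.0316

0.0316


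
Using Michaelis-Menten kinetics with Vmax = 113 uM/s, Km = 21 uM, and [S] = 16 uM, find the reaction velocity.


v = Vmax * [S] / (Km + [S])
v = 113 * 16 / (21 + 16)
v = 48.8649 uM/s

48.8649 uM/s


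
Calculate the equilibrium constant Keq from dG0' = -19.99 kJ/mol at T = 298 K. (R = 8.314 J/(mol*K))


Keq = exp(-dG0 * 1000 / (R * T))
Keq = exp(-(-19.99) * 1000 / (8.314 * 298))
Keq = 3191.9365

3191.9365


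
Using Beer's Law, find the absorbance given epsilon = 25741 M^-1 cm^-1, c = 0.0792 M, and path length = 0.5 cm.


A = epsilon * c * l
A = 25741 * 0.0792 * 0.5
A = 1019.3436

1019.3436


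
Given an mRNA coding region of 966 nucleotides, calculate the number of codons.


codons = nucleotides / 3
codons = 966 / 3 = 322

322


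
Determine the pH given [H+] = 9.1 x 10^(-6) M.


pH = -log10([H+])
pH = -log10(9.1 x 10^(-6))
pH = 5.041

5.041


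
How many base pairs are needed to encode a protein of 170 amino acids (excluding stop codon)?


Each amino acid = 1 codon = 3 bp
bp = 170 * 3 = 510 bp

510 bp


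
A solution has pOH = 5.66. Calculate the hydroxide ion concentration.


[OH-] = 10^(-pOH)
[OH-] = 10^(-5.66)
[OH-] = 2.188e-06 M

2.188e-06 M


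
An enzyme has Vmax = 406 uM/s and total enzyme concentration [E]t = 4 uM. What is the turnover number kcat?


kcat = Vmax / [E]t
kcat = 406 / 4
kcat = 101.5 s^-1

101.5 s^-1


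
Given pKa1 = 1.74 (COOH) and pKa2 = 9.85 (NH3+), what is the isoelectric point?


pI = (pKa1 + pKa2) / 2
pI = (1.74 + 9.85) / 2
pI = 5.795

5.795


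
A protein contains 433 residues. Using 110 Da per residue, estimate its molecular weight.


MW = n_residues * 110 Da
MW = 433 * 110
MW = 47630 Da

47630 Da


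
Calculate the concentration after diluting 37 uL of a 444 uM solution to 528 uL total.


C2 = C1 * V1 / V2
C2 = 444 * 37 / 528
C2 = 31.1136 uM

31.1136 uM


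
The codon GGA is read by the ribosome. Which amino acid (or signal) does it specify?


Standard genetic code lookup.
Codon GGA -> Gly

Gly


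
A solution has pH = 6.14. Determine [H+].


[H+] = 10^(-pH)
[H+] = 10^(-6.14)
[H+] = 7.244e-07 M

7.244e-07 M


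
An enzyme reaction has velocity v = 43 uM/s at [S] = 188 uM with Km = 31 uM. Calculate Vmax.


Vmax = v * (Km + [S]) / [S]
Vmax = 43 * (31 + 188) / 188
Vmax = 50.0904 uM/s

50.0904 uM/s


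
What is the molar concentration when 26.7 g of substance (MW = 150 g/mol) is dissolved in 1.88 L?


C = (mass / MW) / volume
C = (26.7 / 150) / 1.88
C = 0.0947 M

0.0947 M


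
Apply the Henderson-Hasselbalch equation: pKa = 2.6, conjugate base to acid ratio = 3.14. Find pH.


pH = pKa + log10([A-]/[HA])
pH = 2.6 + log10(3.14)
pH = 3.0969

3.0969


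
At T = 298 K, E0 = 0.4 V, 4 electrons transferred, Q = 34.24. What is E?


E = E0 - (RT/nF) * ln(Q)
E = 0.4 - (8.314 * 298 / (4 * 96485)) * ln(34.24)
E = 0.3773 V

0.3773 V


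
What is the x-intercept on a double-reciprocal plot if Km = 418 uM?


x-intercept = -1/Km
= -1/418
= -0.0024 1/uM

-0.0024 1/uM


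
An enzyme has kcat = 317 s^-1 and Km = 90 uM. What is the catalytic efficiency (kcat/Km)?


Catalytic efficiency = kcat / Km
= 317 / 90
= 3.5222 uM^-1*s^-1

3.5222 uM^-1*s^-1


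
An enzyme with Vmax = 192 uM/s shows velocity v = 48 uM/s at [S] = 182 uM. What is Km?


Km = [S] * (Vmax - v) / v
Km = 182 * (192 - 48) / 48
Km = 546.0 uM

546.0 uM


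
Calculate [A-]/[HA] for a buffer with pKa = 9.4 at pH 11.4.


[A-]/[HA] = 10^(pH - pKa)
= 10^(11.4 - 9.4)
= 100.0

100.0


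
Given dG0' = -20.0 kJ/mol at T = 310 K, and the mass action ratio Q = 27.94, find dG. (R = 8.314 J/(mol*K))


dG = dG0' + RT * ln(Q) / 1000
dG = -20.0 + 8.314 * 310 * ln(27.94) / 1000
dG = -11.4173 kJ/mol

-11.4173 kJ/mol


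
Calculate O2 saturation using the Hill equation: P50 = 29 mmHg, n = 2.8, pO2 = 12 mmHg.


Y = pO2^n / (P50^n + pO2^n)
Y = 12^2.8 / (29^2.8 + 12^2.8)
Y = 7.79%

7.79%


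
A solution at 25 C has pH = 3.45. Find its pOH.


pOH = 14 - pH
pOH = 14 - 3.45
pOH = 10.55

10.55


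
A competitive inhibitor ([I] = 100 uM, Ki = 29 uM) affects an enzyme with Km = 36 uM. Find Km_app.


Km_app = Km * (1 + [I]/Ki)
Km_app = 36 * (1 + 100/29)
Km_app = 160.1379 uM

160.1379 uM


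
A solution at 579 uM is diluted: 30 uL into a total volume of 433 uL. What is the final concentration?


C2 = C1 * V1 / V2
C2 = 579 * 30 / 433
C2 = 40.1155 uM

40.1155 uM


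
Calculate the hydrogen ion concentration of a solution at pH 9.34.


[H+] = 10^(-pH)
[H+] = 10^(-9.34)
[H+] = 4.571e-10 M

4.571e-10 M


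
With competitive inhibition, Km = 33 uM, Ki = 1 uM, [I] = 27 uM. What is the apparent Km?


Km_app = Km * (1 + [I]/Ki)
Km_app = 33 * (1 + 27/1)
Km_app = 924.0 uM

924.0 uM


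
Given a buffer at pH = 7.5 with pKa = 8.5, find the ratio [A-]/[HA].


[A-]/[HA] = 10^(pH - pKa)
= 10^(7.5 - 8.5)
= 0.1

0.1


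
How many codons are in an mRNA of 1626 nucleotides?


codons = nucleotides / 3
codons = 1626 / 3 = 542

542


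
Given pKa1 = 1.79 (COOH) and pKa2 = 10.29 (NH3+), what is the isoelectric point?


pI = (pKa1 + pKa2) / 2
pI = (1.79 + 10.29) / 2
pI = 6.04

6.04


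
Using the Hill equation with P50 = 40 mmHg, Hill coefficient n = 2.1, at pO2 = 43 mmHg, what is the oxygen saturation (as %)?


Y = pO2^n / (P50^n + pO2^n)
Y = 43^2.1 / (40^2.1 + 43^2.1)
Y = 53.79%

53.79%


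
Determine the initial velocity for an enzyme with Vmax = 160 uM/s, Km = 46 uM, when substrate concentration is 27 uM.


v = Vmax * [S] / (Km + [S])
v = 160 * 27 / (46 + 27)
v = 59.1781 uM/s

59.1781 uM/s


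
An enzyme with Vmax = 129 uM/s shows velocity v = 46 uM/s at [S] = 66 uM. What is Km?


Km = [S] * (Vmax - v) / v
Km = 66 * (129 - 46) / 46
Km = 119.087 uM

119.087 uM


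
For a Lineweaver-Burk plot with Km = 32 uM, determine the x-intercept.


x-intercept = -1/Km
= -1/32
= -0.0312 1/uM

-0.0312 1/uM
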